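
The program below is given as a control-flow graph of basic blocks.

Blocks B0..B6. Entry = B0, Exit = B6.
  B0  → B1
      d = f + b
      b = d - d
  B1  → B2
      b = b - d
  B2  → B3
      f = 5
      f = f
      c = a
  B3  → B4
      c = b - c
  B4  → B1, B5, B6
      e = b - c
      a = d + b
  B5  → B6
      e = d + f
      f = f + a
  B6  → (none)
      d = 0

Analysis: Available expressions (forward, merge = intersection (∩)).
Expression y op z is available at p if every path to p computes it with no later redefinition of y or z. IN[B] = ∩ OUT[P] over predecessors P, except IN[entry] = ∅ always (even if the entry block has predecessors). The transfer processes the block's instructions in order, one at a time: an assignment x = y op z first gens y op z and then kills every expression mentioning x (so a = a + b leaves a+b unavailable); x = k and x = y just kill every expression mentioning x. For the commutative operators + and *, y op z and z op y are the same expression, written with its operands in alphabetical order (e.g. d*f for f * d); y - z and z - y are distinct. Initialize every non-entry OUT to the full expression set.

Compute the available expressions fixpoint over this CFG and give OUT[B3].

Converged values:
  B0: | IN={} | OUT={d-d}
  B1: | IN={d-d} | OUT={d-d}
  B2: | IN={d-d} | OUT={d-d}
  B3: | IN={d-d} | OUT={d-d}
  B4: | IN={d-d} | OUT={b+d, b-c, d-d}
  B5: | IN={b+d, b-c, d-d} | OUT={b+d, b-c, d-d}
  B6: | IN={b+d, b-c, d-d} | OUT={b-c}

Merge at B3: IN[B3] = OUT[B2] = {d-d}
Applying B3's transfer function to that IN value gives OUT[B3] (row B3 above).

Answer: {d-d}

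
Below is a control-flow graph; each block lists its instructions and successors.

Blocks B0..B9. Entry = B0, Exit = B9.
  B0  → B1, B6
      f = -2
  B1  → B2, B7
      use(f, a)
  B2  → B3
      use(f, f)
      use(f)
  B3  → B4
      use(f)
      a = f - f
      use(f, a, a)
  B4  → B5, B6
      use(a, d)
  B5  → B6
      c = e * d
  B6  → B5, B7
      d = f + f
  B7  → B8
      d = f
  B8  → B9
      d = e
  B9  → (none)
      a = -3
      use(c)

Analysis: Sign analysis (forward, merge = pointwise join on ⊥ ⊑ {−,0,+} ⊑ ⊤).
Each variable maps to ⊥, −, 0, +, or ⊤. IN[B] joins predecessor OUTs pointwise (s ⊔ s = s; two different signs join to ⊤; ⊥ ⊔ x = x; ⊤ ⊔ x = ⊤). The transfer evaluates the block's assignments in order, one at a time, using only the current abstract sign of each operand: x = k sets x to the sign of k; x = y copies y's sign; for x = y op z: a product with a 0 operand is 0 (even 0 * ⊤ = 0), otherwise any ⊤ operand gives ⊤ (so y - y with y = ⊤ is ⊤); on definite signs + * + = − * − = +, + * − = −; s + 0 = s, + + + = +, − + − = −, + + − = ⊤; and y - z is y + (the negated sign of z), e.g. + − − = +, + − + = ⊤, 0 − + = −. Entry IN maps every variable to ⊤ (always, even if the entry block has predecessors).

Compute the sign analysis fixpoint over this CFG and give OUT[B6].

Per-block solution:
  B0:  IN=(all ⊤)  OUT={f:-; rest ⊤}
  B1:  IN={f:-; rest ⊤}  OUT={f:-; rest ⊤}
  B2:  IN={f:-; rest ⊤}  OUT={f:-; rest ⊤}
  B3:  IN={f:-; rest ⊤}  OUT={f:-; rest ⊤}
  B4:  IN={f:-; rest ⊤}  OUT={f:-; rest ⊤}
  B5:  IN={f:-; rest ⊤}  OUT={f:-; rest ⊤}
  B6:  IN={f:-; rest ⊤}  OUT={d:-, f:-; rest ⊤}
  B7:  IN={f:-; rest ⊤}  OUT={d:-, f:-; rest ⊤}
  B8:  IN={d:-, f:-; rest ⊤}  OUT={f:-; rest ⊤}
  B9:  IN={f:-; rest ⊤}  OUT={a:-, f:-; rest ⊤}

Merge at B6: IN[B6] = OUT[B0] ⊔ OUT[B4] ⊔ OUT[B5] = {a: ⊤, b: ⊤, c: ⊤, d: ⊤, e: ⊤, f: -}
Applying B6's transfer function to that IN value gives OUT[B6] (row B6 above).

Answer: {a: ⊤, b: ⊤, c: ⊤, d: -, e: ⊤, f: -}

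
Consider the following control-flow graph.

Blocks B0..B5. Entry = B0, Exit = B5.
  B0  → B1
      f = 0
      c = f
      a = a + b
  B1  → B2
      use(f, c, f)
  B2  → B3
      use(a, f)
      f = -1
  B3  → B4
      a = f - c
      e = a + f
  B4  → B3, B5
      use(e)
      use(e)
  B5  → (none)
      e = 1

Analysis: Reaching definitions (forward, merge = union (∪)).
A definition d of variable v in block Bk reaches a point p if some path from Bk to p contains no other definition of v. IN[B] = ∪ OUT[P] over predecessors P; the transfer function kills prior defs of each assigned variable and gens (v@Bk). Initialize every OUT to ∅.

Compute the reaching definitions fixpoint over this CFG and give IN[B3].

Answer: {a@B0, a@B3, c@B0, e@B3, f@B2}

Derivation:
Per-block solution:
  B0:   IN={}   OUT={a@B0, c@B0, f@B0}
  B1:   IN={a@B0, c@B0, f@B0}   OUT={a@B0, c@B0, f@B0}
  B2:   IN={a@B0, c@B0, f@B0}   OUT={a@B0, c@B0, f@B2}
  B3:   IN={a@B0, a@B3, c@B0, e@B3, f@B2}   OUT={a@B3, c@B0, e@B3, f@B2}
  B4:   IN={a@B3, c@B0, e@B3, f@B2}   OUT={a@B3, c@B0, e@B3, f@B2}
  B5:   IN={a@B3, c@B0, e@B3, f@B2}   OUT={a@B3, c@B0, e@B5, f@B2}

Merge at B3: IN[B3] = OUT[B2] ⊔ OUT[B4] = {a@B0, a@B3, c@B0, e@B3, f@B2}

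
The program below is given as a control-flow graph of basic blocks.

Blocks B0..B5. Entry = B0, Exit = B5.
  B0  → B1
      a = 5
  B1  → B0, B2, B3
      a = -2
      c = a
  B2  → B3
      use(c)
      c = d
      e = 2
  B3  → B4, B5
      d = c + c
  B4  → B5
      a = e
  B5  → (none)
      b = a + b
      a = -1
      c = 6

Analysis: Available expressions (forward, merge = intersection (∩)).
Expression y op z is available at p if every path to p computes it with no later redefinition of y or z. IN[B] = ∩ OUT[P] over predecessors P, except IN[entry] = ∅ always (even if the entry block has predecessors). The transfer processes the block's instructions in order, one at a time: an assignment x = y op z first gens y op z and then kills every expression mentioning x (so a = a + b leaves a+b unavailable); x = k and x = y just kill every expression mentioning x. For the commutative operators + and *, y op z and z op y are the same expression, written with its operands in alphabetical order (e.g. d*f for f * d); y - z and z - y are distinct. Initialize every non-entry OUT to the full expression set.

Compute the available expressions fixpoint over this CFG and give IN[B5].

Answer: {c+c}

Trace:
Per-block solution:
  B0:  IN={}  OUT={}
  B1:  IN={}  OUT={}
  B2:  IN={}  OUT={}
  B3:  IN={}  OUT={c+c}
  B4:  IN={c+c}  OUT={c+c}
  B5:  IN={c+c}  OUT={}

Merge at B5: IN[B5] = OUT[B3] ∩ OUT[B4] = {c+c}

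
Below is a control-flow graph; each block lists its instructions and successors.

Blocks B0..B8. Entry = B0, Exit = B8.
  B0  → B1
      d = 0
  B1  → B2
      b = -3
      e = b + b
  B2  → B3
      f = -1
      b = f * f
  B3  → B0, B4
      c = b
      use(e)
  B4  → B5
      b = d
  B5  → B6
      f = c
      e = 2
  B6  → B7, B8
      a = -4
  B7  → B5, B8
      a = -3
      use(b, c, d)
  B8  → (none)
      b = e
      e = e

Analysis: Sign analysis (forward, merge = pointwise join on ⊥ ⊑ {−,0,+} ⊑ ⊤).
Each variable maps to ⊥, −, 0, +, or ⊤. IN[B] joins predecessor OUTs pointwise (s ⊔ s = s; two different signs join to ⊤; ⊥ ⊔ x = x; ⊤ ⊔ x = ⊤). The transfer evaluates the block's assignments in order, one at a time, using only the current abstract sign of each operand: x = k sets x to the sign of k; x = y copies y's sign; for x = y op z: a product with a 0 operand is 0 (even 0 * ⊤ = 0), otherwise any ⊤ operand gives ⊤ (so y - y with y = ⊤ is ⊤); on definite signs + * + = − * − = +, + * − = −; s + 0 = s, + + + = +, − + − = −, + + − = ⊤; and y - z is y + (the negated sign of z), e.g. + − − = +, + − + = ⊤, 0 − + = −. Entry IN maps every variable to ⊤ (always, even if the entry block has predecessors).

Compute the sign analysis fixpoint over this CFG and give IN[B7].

Answer: {a: -, b: 0, c: +, d: 0, e: +, f: +}

Derivation:
Per-block solution:
  B0:  IN=(all ⊤)  OUT={d:0; rest ⊤}
  B1:  IN={d:0; rest ⊤}  OUT={b:-, d:0, e:-; rest ⊤}
  B2:  IN={b:-, d:0, e:-; rest ⊤}  OUT={b:+, d:0, e:-, f:-; rest ⊤}
  B3:  IN={b:+, d:0, e:-, f:-; rest ⊤}  OUT={b:+, c:+, d:0, e:-, f:-; rest ⊤}
  B4:  IN={b:+, c:+, d:0, e:-, f:-; rest ⊤}  OUT={b:0, c:+, d:0, e:-, f:-; rest ⊤}
  B5:  IN={b:0, c:+, d:0; rest ⊤}  OUT={b:0, c:+, d:0, e:+, f:+; rest ⊤}
  B6:  IN={b:0, c:+, d:0, e:+, f:+; rest ⊤}  OUT={a:-, b:0, c:+, d:0, e:+, f:+; rest ⊤}
  B7:  IN={a:-, b:0, c:+, d:0, e:+, f:+; rest ⊤}  OUT={a:-, b:0, c:+, d:0, e:+, f:+; rest ⊤}
  B8:  IN={a:-, b:0, c:+, d:0, e:+, f:+; rest ⊤}  OUT={a:-, b:+, c:+, d:0, e:+, f:+; rest ⊤}

Merge at B7: IN[B7] = OUT[B6] = {a: -, b: 0, c: +, d: 0, e: +, f: +}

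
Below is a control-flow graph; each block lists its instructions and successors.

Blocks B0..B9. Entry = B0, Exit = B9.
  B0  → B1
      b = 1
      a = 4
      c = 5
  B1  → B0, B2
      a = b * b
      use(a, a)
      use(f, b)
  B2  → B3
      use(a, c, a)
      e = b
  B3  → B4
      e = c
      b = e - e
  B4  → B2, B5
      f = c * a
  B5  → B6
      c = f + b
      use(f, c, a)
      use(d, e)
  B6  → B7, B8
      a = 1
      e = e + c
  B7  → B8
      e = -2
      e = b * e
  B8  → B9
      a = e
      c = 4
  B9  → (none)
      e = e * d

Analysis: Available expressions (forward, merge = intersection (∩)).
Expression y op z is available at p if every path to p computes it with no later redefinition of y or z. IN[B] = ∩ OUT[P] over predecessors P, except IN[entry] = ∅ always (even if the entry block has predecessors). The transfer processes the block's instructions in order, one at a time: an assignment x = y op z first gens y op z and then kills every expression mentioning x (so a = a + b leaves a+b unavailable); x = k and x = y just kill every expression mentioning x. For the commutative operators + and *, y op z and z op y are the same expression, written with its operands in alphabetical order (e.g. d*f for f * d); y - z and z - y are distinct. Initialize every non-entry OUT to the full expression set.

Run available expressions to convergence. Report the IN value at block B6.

Per-block solution:
  B0:   IN={}   OUT={}
  B1:   IN={}   OUT={b*b}
  B2:   IN={}   OUT={}
  B3:   IN={}   OUT={e-e}
  B4:   IN={e-e}   OUT={a*c, e-e}
  B5:   IN={a*c, e-e}   OUT={b+f, e-e}
  B6:   IN={b+f, e-e}   OUT={b+f}
  B7:   IN={b+f}   OUT={b+f}
  B8:   IN={b+f}   OUT={b+f}
  B9:   IN={b+f}   OUT={b+f}

Merge at B6: IN[B6] = OUT[B5] = {b+f, e-e}

Answer: {b+f, e-e}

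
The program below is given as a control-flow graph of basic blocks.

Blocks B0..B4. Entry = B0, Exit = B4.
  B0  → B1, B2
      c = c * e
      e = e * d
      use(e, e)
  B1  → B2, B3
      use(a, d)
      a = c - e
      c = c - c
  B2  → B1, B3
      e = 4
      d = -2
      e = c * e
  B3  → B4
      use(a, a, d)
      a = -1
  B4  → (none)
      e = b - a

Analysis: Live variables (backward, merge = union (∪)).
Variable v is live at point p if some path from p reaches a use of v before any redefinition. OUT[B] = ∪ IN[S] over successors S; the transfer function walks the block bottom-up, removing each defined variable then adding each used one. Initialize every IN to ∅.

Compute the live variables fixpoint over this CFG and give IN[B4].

Answer: {a, b}

Working:
Converged values:
  B0:  IN={a, b, c, d, e}  OUT={a, b, c, d, e}
  B1:  IN={a, b, c, d, e}  OUT={a, b, c, d}
  B2:  IN={a, b, c}  OUT={a, b, c, d, e}
  B3:  IN={a, b, d}  OUT={a, b}
  B4:  IN={a, b}  OUT={}

B4 is the boundary node: OUT[B4] = {}
Applying B4's transfer function to that OUT value gives IN[B4] (row B4 above).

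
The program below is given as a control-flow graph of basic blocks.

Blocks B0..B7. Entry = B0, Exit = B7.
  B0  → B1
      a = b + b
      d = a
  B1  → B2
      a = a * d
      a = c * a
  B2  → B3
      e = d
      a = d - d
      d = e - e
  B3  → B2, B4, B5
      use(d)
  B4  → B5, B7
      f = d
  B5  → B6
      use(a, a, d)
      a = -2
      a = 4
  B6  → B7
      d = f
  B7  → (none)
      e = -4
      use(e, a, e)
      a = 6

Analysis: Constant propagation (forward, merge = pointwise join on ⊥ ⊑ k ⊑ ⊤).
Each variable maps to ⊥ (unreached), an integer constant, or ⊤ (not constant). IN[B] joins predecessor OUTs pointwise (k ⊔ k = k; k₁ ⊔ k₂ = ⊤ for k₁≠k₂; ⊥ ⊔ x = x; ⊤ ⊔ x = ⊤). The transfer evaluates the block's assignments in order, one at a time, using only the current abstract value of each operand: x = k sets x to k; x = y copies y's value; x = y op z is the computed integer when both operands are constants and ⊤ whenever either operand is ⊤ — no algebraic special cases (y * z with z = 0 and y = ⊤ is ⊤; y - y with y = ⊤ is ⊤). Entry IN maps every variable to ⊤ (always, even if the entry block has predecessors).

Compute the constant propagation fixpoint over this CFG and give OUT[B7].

Fixpoint table:
  B0:   IN=(all ⊤)   OUT=(all ⊤)
  B1:   IN=(all ⊤)   OUT=(all ⊤)
  B2:   IN=(all ⊤)   OUT=(all ⊤)
  B3:   IN=(all ⊤)   OUT=(all ⊤)
  B4:   IN=(all ⊤)   OUT=(all ⊤)
  B5:   IN=(all ⊤)   OUT={a:4; rest ⊤}
  B6:   IN={a:4; rest ⊤}   OUT={a:4; rest ⊤}
  B7:   IN=(all ⊤)   OUT={a:6, e:-4; rest ⊤}

Merge at B7: IN[B7] = OUT[B4] ⊔ OUT[B6] = {a: ⊤, b: ⊤, c: ⊤, d: ⊤, e: ⊤, f: ⊤}
Applying B7's transfer function to that IN value gives OUT[B7] (row B7 above).

Answer: {a: 6, b: ⊤, c: ⊤, d: ⊤, e: -4, f: ⊤}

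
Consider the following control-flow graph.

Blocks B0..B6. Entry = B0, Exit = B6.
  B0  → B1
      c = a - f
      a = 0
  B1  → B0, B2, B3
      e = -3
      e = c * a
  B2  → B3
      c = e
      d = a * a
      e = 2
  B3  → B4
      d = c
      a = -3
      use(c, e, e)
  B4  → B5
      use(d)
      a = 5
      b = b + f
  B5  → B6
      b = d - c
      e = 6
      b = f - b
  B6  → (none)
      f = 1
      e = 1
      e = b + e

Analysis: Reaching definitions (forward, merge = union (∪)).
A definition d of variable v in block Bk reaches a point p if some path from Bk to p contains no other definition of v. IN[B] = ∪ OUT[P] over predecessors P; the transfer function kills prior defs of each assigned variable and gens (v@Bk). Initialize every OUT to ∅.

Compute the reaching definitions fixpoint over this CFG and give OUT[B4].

Per-block solution:
  B0:   IN={a@B0, c@B0, e@B1}   OUT={a@B0, c@B0, e@B1}
  B1:   IN={a@B0, c@B0, e@B1}   OUT={a@B0, c@B0, e@B1}
  B2:   IN={a@B0, c@B0, e@B1}   OUT={a@B0, c@B2, d@B2, e@B2}
  B3:   IN={a@B0, c@B0, c@B2, d@B2, e@B1, e@B2}   OUT={a@B3, c@B0, c@B2, d@B3, e@B1, e@B2}
  B4:   IN={a@B3, c@B0, c@B2, d@B3, e@B1, e@B2}   OUT={a@B4, b@B4, c@B0, c@B2, d@B3, e@B1, e@B2}
  B5:   IN={a@B4, b@B4, c@B0, c@B2, d@B3, e@B1, e@B2}   OUT={a@B4, b@B5, c@B0, c@B2, d@B3, e@B5}
  B6:   IN={a@B4, b@B5, c@B0, c@B2, d@B3, e@B5}   OUT={a@B4, b@B5, c@B0, c@B2, d@B3, e@B6, f@B6}

Merge at B4: IN[B4] = OUT[B3] = {a@B3, c@B0, c@B2, d@B3, e@B1, e@B2}
Applying B4's transfer function to that IN value gives OUT[B4] (row B4 above).

Answer: {a@B4, b@B4, c@B0, c@B2, d@B3, e@B1, e@B2}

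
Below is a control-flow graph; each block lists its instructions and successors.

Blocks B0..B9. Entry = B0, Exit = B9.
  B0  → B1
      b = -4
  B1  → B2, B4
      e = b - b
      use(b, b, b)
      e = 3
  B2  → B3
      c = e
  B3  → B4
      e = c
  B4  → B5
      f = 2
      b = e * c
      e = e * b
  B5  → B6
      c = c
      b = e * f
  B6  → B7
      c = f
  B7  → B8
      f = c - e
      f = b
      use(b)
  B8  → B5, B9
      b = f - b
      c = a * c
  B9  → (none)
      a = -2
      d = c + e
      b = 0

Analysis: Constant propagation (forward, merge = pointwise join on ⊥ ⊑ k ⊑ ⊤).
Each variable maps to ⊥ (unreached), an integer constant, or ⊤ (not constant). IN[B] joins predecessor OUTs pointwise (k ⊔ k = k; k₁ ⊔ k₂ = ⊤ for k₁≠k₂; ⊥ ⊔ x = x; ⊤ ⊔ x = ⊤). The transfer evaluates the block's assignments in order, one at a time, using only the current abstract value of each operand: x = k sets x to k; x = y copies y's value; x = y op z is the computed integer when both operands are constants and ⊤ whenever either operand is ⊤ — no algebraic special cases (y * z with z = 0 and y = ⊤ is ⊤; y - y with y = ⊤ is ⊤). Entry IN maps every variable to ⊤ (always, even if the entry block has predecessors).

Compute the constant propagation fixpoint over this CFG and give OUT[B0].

Per-block solution:
  B0:   IN=(all ⊤)   OUT={b:-4; rest ⊤}
  B1:   IN={b:-4; rest ⊤}   OUT={b:-4, e:3; rest ⊤}
  B2:   IN={b:-4, e:3; rest ⊤}   OUT={b:-4, c:3, e:3; rest ⊤}
  B3:   IN={b:-4, c:3, e:3; rest ⊤}   OUT={b:-4, c:3, e:3; rest ⊤}
  B4:   IN={b:-4, e:3; rest ⊤}   OUT={f:2; rest ⊤}
  B5:   IN=(all ⊤)   OUT=(all ⊤)
  B6:   IN=(all ⊤)   OUT=(all ⊤)
  B7:   IN=(all ⊤)   OUT=(all ⊤)
  B8:   IN=(all ⊤)   OUT=(all ⊤)
  B9:   IN=(all ⊤)   OUT={a:-2, b:0; rest ⊤}

B0 is the boundary node: IN[B0] = {a: ⊤, b: ⊤, c: ⊤, d: ⊤, e: ⊤, f: ⊤}
Applying B0's transfer function to that IN value gives OUT[B0] (row B0 above).

Answer: {a: ⊤, b: -4, c: ⊤, d: ⊤, e: ⊤, f: ⊤}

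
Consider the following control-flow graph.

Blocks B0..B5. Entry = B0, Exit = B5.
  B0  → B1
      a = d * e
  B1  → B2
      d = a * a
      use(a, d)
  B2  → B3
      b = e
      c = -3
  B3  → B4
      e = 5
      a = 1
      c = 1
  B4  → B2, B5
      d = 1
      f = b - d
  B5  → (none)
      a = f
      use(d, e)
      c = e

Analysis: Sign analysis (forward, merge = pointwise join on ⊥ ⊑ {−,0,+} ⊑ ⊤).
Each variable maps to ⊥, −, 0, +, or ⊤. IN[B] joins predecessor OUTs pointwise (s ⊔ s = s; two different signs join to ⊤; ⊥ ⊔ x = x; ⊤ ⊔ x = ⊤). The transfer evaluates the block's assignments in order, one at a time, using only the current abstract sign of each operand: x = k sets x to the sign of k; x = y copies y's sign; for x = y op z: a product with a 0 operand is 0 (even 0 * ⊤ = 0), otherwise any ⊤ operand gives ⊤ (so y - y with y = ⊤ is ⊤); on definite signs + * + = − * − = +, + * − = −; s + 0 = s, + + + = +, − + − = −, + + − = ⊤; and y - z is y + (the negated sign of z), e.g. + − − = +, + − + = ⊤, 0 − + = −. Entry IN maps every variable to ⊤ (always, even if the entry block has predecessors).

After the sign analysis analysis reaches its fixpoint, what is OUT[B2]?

Answer: {a: ⊤, b: ⊤, c: -, d: ⊤, e: ⊤, f: ⊤}

Derivation:
Converged values:
  B0: | IN=(all ⊤) | OUT=(all ⊤)
  B1: | IN=(all ⊤) | OUT=(all ⊤)
  B2: | IN=(all ⊤) | OUT={c:-; rest ⊤}
  B3: | IN={c:-; rest ⊤} | OUT={a:+, c:+, e:+; rest ⊤}
  B4: | IN={a:+, c:+, e:+; rest ⊤} | OUT={a:+, c:+, d:+, e:+; rest ⊤}
  B5: | IN={a:+, c:+, d:+, e:+; rest ⊤} | OUT={c:+, d:+, e:+; rest ⊤}

Merge at B2: IN[B2] = OUT[B1] ⊔ OUT[B4] = {a: ⊤, b: ⊤, c: ⊤, d: ⊤, e: ⊤, f: ⊤}
Applying B2's transfer function to that IN value gives OUT[B2] (row B2 above).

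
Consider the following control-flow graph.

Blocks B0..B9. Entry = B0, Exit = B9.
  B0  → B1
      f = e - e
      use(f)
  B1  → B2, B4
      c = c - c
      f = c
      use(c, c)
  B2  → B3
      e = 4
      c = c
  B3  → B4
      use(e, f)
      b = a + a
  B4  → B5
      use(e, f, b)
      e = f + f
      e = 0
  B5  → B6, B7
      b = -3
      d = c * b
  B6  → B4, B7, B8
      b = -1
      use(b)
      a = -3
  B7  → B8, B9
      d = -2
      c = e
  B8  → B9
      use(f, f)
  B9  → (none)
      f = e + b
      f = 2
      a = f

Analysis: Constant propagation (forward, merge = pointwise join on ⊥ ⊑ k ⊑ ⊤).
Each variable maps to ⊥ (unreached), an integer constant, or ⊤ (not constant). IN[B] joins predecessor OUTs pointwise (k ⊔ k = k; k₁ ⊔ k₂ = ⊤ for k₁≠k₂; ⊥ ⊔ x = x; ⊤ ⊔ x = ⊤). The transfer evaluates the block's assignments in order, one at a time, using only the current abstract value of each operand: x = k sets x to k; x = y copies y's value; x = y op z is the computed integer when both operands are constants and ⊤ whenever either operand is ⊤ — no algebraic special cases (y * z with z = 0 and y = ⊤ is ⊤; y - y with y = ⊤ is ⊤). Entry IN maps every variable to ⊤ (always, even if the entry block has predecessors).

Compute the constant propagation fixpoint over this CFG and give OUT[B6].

Answer: {a: -3, b: -1, c: ⊤, d: ⊤, e: 0, f: ⊤}

Working:
Converged values:
  B0:   IN=(all ⊤)   OUT=(all ⊤)
  B1:   IN=(all ⊤)   OUT=(all ⊤)
  B2:   IN=(all ⊤)   OUT={e:4; rest ⊤}
  B3:   IN={e:4; rest ⊤}   OUT={e:4; rest ⊤}
  B4:   IN=(all ⊤)   OUT={e:0; rest ⊤}
  B5:   IN={e:0; rest ⊤}   OUT={b:-3, e:0; rest ⊤}
  B6:   IN={b:-3, e:0; rest ⊤}   OUT={a:-3, b:-1, e:0; rest ⊤}
  B7:   IN={e:0; rest ⊤}   OUT={c:0, d:-2, e:0; rest ⊤}
  B8:   IN={e:0; rest ⊤}   OUT={e:0; rest ⊤}
  B9:   IN={e:0; rest ⊤}   OUT={a:2, e:0, f:2; rest ⊤}

Merge at B6: IN[B6] = OUT[B5] = {a: ⊤, b: -3, c: ⊤, d: ⊤, e: 0, f: ⊤}
Applying B6's transfer function to that IN value gives OUT[B6] (row B6 above).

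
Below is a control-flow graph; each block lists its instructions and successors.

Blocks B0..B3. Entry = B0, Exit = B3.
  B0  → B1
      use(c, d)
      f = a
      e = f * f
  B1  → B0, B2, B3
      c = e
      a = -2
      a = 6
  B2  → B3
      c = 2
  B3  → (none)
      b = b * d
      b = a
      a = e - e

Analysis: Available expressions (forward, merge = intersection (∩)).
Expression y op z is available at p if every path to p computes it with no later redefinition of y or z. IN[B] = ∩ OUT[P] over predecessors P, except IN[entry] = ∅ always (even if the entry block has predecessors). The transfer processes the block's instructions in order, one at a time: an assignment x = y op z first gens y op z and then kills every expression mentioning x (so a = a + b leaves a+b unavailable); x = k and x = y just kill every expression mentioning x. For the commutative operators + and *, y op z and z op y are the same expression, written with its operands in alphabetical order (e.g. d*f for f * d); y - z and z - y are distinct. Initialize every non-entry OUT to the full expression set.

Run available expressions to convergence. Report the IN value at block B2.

Answer: {f*f}

Derivation:
Converged values:
  B0:  IN={}  OUT={f*f}
  B1:  IN={f*f}  OUT={f*f}
  B2:  IN={f*f}  OUT={f*f}
  B3:  IN={f*f}  OUT={e-e, f*f}

Merge at B2: IN[B2] = OUT[B1] = {f*f}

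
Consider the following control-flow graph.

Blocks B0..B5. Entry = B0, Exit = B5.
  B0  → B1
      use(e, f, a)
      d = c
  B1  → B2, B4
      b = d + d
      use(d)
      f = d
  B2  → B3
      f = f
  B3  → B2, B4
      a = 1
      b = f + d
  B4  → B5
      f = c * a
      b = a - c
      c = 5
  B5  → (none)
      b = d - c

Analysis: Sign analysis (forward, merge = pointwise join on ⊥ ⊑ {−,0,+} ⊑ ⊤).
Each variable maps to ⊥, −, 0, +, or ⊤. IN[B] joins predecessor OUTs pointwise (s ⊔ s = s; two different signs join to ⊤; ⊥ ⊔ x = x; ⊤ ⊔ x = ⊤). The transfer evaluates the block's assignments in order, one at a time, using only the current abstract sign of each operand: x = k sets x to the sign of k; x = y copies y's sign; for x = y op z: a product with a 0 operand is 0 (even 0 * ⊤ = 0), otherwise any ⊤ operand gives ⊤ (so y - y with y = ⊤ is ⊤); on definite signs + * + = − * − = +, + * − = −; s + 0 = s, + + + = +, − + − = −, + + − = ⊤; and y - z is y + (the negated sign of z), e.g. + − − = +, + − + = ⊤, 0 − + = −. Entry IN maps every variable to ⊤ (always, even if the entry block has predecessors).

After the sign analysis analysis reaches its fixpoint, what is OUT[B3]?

Answer: {a: +, b: ⊤, c: ⊤, d: ⊤, e: ⊤, f: ⊤}

Trace:
Converged values:
  B0:   IN=(all ⊤)   OUT=(all ⊤)
  B1:   IN=(all ⊤)   OUT=(all ⊤)
  B2:   IN=(all ⊤)   OUT=(all ⊤)
  B3:   IN=(all ⊤)   OUT={a:+; rest ⊤}
  B4:   IN=(all ⊤)   OUT={c:+; rest ⊤}
  B5:   IN={c:+; rest ⊤}   OUT={c:+; rest ⊤}

Merge at B3: IN[B3] = OUT[B2] = {a: ⊤, b: ⊤, c: ⊤, d: ⊤, e: ⊤, f: ⊤}
Applying B3's transfer function to that IN value gives OUT[B3] (row B3 above).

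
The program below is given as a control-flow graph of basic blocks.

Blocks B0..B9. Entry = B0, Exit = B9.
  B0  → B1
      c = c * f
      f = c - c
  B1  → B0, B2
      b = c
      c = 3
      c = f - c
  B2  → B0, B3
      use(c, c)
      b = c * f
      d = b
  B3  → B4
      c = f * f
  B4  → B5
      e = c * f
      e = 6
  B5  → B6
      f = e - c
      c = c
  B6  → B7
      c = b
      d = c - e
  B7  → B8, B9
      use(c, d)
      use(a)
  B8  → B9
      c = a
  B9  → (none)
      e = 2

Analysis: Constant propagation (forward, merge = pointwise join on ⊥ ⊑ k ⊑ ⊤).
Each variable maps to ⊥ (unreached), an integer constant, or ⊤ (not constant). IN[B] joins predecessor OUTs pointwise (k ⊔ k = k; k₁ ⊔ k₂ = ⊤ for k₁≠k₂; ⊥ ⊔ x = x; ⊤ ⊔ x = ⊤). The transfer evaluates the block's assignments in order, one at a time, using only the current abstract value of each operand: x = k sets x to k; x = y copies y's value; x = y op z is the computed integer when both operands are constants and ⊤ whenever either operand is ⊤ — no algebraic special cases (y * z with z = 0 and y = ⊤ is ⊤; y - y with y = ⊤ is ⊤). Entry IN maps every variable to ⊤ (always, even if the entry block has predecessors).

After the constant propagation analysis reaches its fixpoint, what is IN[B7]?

Fixpoint table:
  B0:  IN=(all ⊤)  OUT=(all ⊤)
  B1:  IN=(all ⊤)  OUT=(all ⊤)
  B2:  IN=(all ⊤)  OUT=(all ⊤)
  B3:  IN=(all ⊤)  OUT=(all ⊤)
  B4:  IN=(all ⊤)  OUT={e:6; rest ⊤}
  B5:  IN={e:6; rest ⊤}  OUT={e:6; rest ⊤}
  B6:  IN={e:6; rest ⊤}  OUT={e:6; rest ⊤}
  B7:  IN={e:6; rest ⊤}  OUT={e:6; rest ⊤}
  B8:  IN={e:6; rest ⊤}  OUT={e:6; rest ⊤}
  B9:  IN={e:6; rest ⊤}  OUT={e:2; rest ⊤}

Merge at B7: IN[B7] = OUT[B6] = {a: ⊤, b: ⊤, c: ⊤, d: ⊤, e: 6, f: ⊤}

Answer: {a: ⊤, b: ⊤, c: ⊤, d: ⊤, e: 6, f: ⊤}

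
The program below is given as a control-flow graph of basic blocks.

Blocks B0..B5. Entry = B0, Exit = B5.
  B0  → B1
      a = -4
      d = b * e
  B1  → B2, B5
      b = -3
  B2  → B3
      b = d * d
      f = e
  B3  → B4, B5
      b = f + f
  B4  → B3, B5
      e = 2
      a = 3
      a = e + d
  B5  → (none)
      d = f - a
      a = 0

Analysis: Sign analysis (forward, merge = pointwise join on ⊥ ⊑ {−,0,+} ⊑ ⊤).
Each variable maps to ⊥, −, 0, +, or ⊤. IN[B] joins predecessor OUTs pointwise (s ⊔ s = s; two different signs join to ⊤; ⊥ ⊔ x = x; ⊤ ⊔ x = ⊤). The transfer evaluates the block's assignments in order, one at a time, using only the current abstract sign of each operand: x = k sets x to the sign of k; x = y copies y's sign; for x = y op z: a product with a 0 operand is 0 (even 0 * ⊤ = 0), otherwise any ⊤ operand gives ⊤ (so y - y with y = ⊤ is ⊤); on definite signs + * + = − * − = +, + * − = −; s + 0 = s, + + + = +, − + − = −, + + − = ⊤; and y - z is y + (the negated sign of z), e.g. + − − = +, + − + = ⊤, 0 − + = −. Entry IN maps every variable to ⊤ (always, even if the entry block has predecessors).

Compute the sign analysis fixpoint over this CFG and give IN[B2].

Answer: {a: -, b: -, c: ⊤, d: ⊤, e: ⊤, f: ⊤}

Working:
Converged values:
  B0:  IN=(all ⊤)  OUT={a:-; rest ⊤}
  B1:  IN={a:-; rest ⊤}  OUT={a:-, b:-; rest ⊤}
  B2:  IN={a:-, b:-; rest ⊤}  OUT={a:-; rest ⊤}
  B3:  IN=(all ⊤)  OUT=(all ⊤)
  B4:  IN=(all ⊤)  OUT={e:+; rest ⊤}
  B5:  IN=(all ⊤)  OUT={a:0; rest ⊤}

Merge at B2: IN[B2] = OUT[B1] = {a: -, b: -, c: ⊤, d: ⊤, e: ⊤, f: ⊤}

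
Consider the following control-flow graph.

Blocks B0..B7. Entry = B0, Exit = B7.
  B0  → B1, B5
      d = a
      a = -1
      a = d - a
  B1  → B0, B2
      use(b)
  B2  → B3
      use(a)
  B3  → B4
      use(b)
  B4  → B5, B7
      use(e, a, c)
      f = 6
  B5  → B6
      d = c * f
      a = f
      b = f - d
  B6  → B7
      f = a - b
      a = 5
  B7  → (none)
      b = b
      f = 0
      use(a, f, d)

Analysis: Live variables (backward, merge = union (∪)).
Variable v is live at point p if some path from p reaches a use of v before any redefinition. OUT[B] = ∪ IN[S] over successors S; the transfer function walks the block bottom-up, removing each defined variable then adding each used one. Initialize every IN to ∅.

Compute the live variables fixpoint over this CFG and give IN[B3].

Converged values:
  B0:   IN={a, b, c, e, f}   OUT={a, b, c, d, e, f}
  B1:   IN={a, b, c, d, e, f}   OUT={a, b, c, d, e, f}
  B2:   IN={a, b, c, d, e}   OUT={a, b, c, d, e}
  B3:   IN={a, b, c, d, e}   OUT={a, b, c, d, e}
  B4:   IN={a, b, c, d, e}   OUT={a, b, c, d, f}
  B5:   IN={c, f}   OUT={a, b, d}
  B6:   IN={a, b, d}   OUT={a, b, d}
  B7:   IN={a, b, d}   OUT={}

Merge at B3: OUT[B3] = IN[B4] = {a, b, c, d, e}
Applying B3's transfer function to that OUT value gives IN[B3] (row B3 above).

Answer: {a, b, c, d, e}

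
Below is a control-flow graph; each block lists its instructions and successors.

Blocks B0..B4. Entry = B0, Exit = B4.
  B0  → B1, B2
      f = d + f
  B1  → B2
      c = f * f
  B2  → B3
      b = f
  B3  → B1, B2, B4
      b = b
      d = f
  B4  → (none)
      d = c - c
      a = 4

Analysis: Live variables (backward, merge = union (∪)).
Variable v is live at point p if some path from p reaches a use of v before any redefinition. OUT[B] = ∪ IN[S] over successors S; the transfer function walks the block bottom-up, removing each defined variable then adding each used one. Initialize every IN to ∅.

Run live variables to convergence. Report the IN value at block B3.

Per-block solution:
  B0:  IN={c, d, f}  OUT={c, f}
  B1:  IN={f}  OUT={c, f}
  B2:  IN={c, f}  OUT={b, c, f}
  B3:  IN={b, c, f}  OUT={c, f}
  B4:  IN={c}  OUT={}

Merge at B3: OUT[B3] = IN[B1] ⊔ IN[B2] ⊔ IN[B4] = {c, f}
Applying B3's transfer function to that OUT value gives IN[B3] (row B3 above).

Answer: {b, c, f}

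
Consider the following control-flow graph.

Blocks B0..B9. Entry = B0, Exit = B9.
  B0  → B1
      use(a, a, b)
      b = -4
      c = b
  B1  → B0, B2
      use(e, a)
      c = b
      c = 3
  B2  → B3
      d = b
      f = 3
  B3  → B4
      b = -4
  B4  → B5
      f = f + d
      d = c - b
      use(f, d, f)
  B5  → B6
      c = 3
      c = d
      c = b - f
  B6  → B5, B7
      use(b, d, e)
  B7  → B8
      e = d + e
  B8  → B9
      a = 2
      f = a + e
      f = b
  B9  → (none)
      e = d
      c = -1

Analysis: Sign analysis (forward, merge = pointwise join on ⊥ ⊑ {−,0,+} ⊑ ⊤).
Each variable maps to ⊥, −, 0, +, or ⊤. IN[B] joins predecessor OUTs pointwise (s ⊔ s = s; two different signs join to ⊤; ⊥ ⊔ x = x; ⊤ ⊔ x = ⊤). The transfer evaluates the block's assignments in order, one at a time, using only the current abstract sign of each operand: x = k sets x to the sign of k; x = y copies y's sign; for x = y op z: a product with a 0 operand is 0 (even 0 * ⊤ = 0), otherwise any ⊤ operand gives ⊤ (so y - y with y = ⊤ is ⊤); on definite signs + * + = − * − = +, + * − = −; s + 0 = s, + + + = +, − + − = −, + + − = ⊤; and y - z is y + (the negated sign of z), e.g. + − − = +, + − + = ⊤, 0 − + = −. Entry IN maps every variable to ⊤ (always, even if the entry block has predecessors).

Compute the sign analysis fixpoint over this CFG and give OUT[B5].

Fixpoint table:
  B0: | IN=(all ⊤) | OUT={b:-, c:-; rest ⊤}
  B1: | IN={b:-, c:-; rest ⊤} | OUT={b:-, c:+; rest ⊤}
  B2: | IN={b:-, c:+; rest ⊤} | OUT={b:-, c:+, d:-, f:+; rest ⊤}
  B3: | IN={b:-, c:+, d:-, f:+; rest ⊤} | OUT={b:-, c:+, d:-, f:+; rest ⊤}
  B4: | IN={b:-, c:+, d:-, f:+; rest ⊤} | OUT={b:-, c:+, d:+; rest ⊤}
  B5: | IN={b:-, d:+; rest ⊤} | OUT={b:-, d:+; rest ⊤}
  B6: | IN={b:-, d:+; rest ⊤} | OUT={b:-, d:+; rest ⊤}
  B7: | IN={b:-, d:+; rest ⊤} | OUT={b:-, d:+; rest ⊤}
  B8: | IN={b:-, d:+; rest ⊤} | OUT={a:+, b:-, d:+, f:-; rest ⊤}
  B9: | IN={a:+, b:-, d:+, f:-; rest ⊤} | OUT={a:+, b:-, c:-, d:+, e:+, f:-; rest ⊤}

Merge at B5: IN[B5] = OUT[B4] ⊔ OUT[B6] = {a: ⊤, b: -, c: ⊤, d: +, e: ⊤, f: ⊤}
Applying B5's transfer function to that IN value gives OUT[B5] (row B5 above).

Answer: {a: ⊤, b: -, c: ⊤, d: +, e: ⊤, f: ⊤}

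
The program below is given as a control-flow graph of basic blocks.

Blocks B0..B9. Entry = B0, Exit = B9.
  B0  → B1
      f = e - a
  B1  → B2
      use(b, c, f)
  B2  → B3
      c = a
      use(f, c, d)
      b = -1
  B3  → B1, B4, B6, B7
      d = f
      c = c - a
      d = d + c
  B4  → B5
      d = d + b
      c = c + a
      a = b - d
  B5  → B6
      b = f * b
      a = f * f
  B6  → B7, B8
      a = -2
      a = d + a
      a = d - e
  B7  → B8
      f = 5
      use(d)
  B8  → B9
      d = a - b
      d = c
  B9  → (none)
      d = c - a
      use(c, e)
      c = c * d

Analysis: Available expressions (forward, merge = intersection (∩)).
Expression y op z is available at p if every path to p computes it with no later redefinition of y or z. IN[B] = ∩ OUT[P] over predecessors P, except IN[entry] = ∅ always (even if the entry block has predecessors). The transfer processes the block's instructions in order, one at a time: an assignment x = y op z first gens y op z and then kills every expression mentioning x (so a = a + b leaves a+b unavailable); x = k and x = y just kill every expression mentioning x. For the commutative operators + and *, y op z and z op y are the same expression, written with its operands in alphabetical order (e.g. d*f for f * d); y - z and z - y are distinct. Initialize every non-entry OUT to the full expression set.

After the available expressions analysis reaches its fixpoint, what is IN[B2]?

Answer: {e-a}

Derivation:
Fixpoint table:
  B0:  IN={}  OUT={e-a}
  B1:  IN={e-a}  OUT={e-a}
  B2:  IN={e-a}  OUT={e-a}
  B3:  IN={e-a}  OUT={e-a}
  B4:  IN={e-a}  OUT={b-d}
  B5:  IN={b-d}  OUT={f*f}
  B6:  IN={}  OUT={d-e}
  B7:  IN={}  OUT={}
  B8:  IN={}  OUT={a-b}
  B9:  IN={a-b}  OUT={a-b}

Merge at B2: IN[B2] = OUT[B1] = {e-a}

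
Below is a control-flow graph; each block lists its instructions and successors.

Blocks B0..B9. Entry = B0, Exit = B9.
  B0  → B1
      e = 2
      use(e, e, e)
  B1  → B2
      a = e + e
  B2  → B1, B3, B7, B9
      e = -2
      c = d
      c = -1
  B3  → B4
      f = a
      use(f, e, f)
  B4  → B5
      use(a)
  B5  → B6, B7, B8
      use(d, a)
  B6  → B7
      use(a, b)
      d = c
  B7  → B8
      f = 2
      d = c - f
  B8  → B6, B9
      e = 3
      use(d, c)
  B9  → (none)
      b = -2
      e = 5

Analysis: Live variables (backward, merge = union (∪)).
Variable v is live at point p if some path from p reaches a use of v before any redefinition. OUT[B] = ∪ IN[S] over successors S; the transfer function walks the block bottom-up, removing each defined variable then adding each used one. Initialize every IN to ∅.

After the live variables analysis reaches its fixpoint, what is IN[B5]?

Fixpoint table:
  B0: | IN={b, d} | OUT={b, d, e}
  B1: | IN={b, d, e} | OUT={a, b, d}
  B2: | IN={a, b, d} | OUT={a, b, c, d, e}
  B3: | IN={a, b, c, d, e} | OUT={a, b, c, d}
  B4: | IN={a, b, c, d} | OUT={a, b, c, d}
  B5: | IN={a, b, c, d} | OUT={a, b, c, d}
  B6: | IN={a, b, c} | OUT={a, b, c}
  B7: | IN={a, b, c} | OUT={a, b, c, d}
  B8: | IN={a, b, c, d} | OUT={a, b, c}
  B9: | IN={} | OUT={}

Merge at B5: OUT[B5] = IN[B6] ⊔ IN[B7] ⊔ IN[B8] = {a, b, c, d}
Applying B5's transfer function to that OUT value gives IN[B5] (row B5 above).

Answer: {a, b, c, d}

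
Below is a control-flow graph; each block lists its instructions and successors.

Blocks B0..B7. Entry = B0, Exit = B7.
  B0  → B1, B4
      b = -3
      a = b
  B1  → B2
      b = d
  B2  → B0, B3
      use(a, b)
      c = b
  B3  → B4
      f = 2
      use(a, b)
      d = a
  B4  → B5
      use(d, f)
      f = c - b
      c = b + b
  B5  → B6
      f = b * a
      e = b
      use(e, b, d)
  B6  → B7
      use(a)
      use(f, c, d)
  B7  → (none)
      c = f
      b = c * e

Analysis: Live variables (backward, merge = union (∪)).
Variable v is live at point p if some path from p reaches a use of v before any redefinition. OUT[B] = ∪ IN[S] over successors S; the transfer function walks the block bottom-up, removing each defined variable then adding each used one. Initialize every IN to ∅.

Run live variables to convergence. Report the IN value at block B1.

Per-block solution:
  B0:  IN={c, d, f}  OUT={a, b, c, d, f}
  B1:  IN={a, d, f}  OUT={a, b, d, f}
  B2:  IN={a, b, d, f}  OUT={a, b, c, d, f}
  B3:  IN={a, b, c}  OUT={a, b, c, d, f}
  B4:  IN={a, b, c, d, f}  OUT={a, b, c, d}
  B5:  IN={a, b, c, d}  OUT={a, c, d, e, f}
  B6:  IN={a, c, d, e, f}  OUT={e, f}
  B7:  IN={e, f}  OUT={}

Merge at B1: OUT[B1] = IN[B2] = {a, b, d, f}
Applying B1's transfer function to that OUT value gives IN[B1] (row B1 above).

Answer: {a, d, f}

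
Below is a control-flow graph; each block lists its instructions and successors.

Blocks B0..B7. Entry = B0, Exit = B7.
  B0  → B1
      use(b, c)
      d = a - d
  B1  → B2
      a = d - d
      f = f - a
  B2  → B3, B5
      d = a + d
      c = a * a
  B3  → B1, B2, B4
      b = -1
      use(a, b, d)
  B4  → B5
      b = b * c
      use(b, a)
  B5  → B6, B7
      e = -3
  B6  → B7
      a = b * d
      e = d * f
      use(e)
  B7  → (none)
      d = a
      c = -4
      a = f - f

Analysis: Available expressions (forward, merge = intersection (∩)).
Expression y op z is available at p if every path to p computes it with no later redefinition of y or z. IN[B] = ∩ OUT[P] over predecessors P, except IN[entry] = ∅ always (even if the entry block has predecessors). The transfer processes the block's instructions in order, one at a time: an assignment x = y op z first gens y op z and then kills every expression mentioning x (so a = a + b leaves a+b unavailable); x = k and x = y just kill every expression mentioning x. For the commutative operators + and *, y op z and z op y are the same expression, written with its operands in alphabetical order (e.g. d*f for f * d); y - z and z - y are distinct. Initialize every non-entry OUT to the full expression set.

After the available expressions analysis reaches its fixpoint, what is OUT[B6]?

Per-block solution:
  B0:   IN={}   OUT={}
  B1:   IN={}   OUT={d-d}
  B2:   IN={}   OUT={a*a}
  B3:   IN={a*a}   OUT={a*a}
  B4:   IN={a*a}   OUT={a*a}
  B5:   IN={a*a}   OUT={a*a}
  B6:   IN={a*a}   OUT={b*d, d*f}
  B7:   IN={}   OUT={f-f}

Merge at B6: IN[B6] = OUT[B5] = {a*a}
Applying B6's transfer function to that IN value gives OUT[B6] (row B6 above).

Answer: {b*d, d*f}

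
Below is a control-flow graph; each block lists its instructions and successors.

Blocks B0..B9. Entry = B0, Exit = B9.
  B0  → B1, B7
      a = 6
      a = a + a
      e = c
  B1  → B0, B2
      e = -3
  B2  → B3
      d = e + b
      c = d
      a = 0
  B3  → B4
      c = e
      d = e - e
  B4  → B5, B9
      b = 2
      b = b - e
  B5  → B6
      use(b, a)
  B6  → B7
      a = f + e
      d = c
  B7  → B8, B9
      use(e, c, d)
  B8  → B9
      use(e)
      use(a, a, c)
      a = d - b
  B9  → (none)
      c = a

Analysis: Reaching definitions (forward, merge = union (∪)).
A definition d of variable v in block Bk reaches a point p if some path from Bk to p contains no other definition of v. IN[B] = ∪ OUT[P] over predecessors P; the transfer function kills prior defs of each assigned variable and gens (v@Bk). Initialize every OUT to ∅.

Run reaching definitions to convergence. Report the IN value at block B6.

Per-block solution:
  B0: | IN={a@B0, e@B1} | OUT={a@B0, e@B0}
  B1: | IN={a@B0, e@B0} | OUT={a@B0, e@B1}
  B2: | IN={a@B0, e@B1} | OUT={a@B2, c@B2, d@B2, e@B1}
  B3: | IN={a@B2, c@B2, d@B2, e@B1} | OUT={a@B2, c@B3, d@B3, e@B1}
  B4: | IN={a@B2, c@B3, d@B3, e@B1} | OUT={a@B2, b@B4, c@B3, d@B3, e@B1}
  B5: | IN={a@B2, b@B4, c@B3, d@B3, e@B1} | OUT={a@B2, b@B4, c@B3, d@B3, e@B1}
  B6: | IN={a@B2, b@B4, c@B3, d@B3, e@B1} | OUT={a@B6, b@B4, c@B3, d@B6, e@B1}
  B7: | IN={a@B0, a@B6, b@B4, c@B3, d@B6, e@B0, e@B1} | OUT={a@B0, a@B6, b@B4, c@B3, d@B6, e@B0, e@B1}
  B8: | IN={a@B0, a@B6, b@B4, c@B3, d@B6, e@B0, e@B1} | OUT={a@B8, b@B4, c@B3, d@B6, e@B0, e@B1}
  B9: | IN={a@B0, a@B2, a@B6, a@B8, b@B4, c@B3, d@B3, d@B6, e@B0, e@B1} | OUT={a@B0, a@B2, a@B6, a@B8, b@B4, c@B9, d@B3, d@B6, e@B0, e@B1}

Merge at B6: IN[B6] = OUT[B5] = {a@B2, b@B4, c@B3, d@B3, e@B1}

Answer: {a@B2, b@B4, c@B3, d@B3, e@B1}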